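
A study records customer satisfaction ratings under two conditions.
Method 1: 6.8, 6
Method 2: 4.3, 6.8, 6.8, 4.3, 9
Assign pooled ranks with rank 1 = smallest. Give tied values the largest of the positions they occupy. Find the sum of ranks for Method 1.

9

Sorted (ascending): 4.3, 4.3, 6, 6.8, 6.8, 6.8, 9
The 2 values of 4.3 occupy positions 1–2 → each gets rank 2.
The 3 values of 6.8 occupy positions 4–6 → each gets rank 6.
Method 1 values → pooled ranks: 6.8→6, 6→3
Rank sum = 6 + 3 = 9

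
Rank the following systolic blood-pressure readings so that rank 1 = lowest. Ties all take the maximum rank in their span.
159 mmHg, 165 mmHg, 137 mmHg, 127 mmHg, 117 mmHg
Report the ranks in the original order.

4, 5, 3, 2, 1

Sorted (ascending): 117, 127, 137, 159, 165
No ties — each value takes its position as its rank.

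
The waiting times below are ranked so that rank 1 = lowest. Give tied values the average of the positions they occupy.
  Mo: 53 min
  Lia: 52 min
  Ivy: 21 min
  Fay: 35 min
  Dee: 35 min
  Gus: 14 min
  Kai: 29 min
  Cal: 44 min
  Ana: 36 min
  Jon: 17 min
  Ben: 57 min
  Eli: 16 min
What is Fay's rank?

Sorted (ascending): 14, 16, 17, 21, 29, 35, 35, 36, 44, 52, 53, 57
The 2 values of 35 occupy positions 6–7 → average rank (6+7)/2 = 6.5.
Fay has value 35 min → rank 6.5.

6.5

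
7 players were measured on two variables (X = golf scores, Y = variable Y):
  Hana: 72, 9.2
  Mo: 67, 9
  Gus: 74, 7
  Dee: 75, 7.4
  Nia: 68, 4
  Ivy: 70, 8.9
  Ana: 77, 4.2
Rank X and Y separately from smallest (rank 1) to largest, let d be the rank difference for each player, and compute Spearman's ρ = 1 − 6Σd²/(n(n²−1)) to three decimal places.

-0.286

Ranks of variable 1: 4, 1, 5, 6, 2, 3, 7
Ranks of variable 2: 7, 6, 3, 4, 1, 5, 2
d = r₁ − r₂: -3, -5, 2, 2, 1, -2, 5
d²: 9, 25, 4, 4, 1, 4, 25; Σd² = 72
ρ = 1 − 6·72/(7·48) = 1 − 432/336 = -0.286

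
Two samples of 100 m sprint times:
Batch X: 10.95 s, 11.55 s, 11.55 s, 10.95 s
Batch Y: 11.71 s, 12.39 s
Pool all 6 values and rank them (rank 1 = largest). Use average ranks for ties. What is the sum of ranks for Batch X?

Sorted (descending): 12.39, 11.71, 11.55, 11.55, 10.95, 10.95
The 2 values of 11.55 occupy positions 3–4 → average rank (3+4)/2 = 3.5.
The 2 values of 10.95 occupy positions 5–6 → average rank (5+6)/2 = 5.5.
Batch X values → pooled ranks: 10.95→5.5, 11.55→3.5, 11.55→3.5, 10.95→5.5
Rank sum = 5.5 + 3.5 + 3.5 + 5.5 = 18

18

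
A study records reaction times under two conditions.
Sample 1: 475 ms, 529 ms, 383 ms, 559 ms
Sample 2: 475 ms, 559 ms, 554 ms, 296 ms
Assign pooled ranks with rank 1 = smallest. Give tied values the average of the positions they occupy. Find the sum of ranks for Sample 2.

18

Sorted (ascending): 296, 383, 475, 475, 529, 554, 559, 559
The 2 values of 475 occupy positions 3–4 → average rank (3+4)/2 = 3.5.
The 2 values of 559 occupy positions 7–8 → average rank (7+8)/2 = 7.5.
Sample 2 values → pooled ranks: 475→3.5, 559→7.5, 554→6, 296→1
Rank sum = 3.5 + 7.5 + 6 + 1 = 18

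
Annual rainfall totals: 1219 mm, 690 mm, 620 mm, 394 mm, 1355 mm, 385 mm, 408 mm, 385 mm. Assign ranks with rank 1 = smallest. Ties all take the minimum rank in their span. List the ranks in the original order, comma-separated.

Sorted (ascending): 385, 385, 394, 408, 620, 690, 1219, 1355
The 2 values of 385 occupy positions 1–2 → each gets rank 1.

7, 6, 5, 3, 8, 1, 4, 1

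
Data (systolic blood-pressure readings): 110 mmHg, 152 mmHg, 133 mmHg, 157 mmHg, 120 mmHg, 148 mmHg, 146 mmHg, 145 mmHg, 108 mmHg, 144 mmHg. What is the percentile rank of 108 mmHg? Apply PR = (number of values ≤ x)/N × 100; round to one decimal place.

N = 10.
Strictly below 108: 0. Equal to 108: 1.
PR = 1/10 × 100 = 10.0

10.0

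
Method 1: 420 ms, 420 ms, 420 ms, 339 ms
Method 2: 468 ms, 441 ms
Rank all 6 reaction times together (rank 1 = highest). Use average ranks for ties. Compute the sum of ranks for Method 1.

Sorted (descending): 468, 441, 420, 420, 420, 339
The 3 values of 420 occupy positions 3–5 → average rank 4.
Method 1 values → pooled ranks: 420→4, 420→4, 420→4, 339→6
Rank sum = 4 + 4 + 4 + 6 = 18

18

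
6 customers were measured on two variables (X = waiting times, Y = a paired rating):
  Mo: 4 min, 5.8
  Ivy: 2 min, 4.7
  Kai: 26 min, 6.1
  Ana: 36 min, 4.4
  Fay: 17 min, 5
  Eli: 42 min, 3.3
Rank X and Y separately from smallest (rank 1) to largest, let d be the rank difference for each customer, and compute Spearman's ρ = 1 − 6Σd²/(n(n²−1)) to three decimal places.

-0.486

Ranks of variable 1: 2, 1, 4, 5, 3, 6
Ranks of variable 2: 5, 3, 6, 2, 4, 1
d = r₁ − r₂: -3, -2, -2, 3, -1, 5
d²: 9, 4, 4, 9, 1, 25; Σd² = 52
ρ = 1 − 6·52/(6·35) = 1 − 312/210 = -0.486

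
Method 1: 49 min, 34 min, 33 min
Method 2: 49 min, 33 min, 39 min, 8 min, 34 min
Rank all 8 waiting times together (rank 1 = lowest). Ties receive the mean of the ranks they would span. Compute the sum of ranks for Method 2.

Sorted (ascending): 8, 33, 33, 34, 34, 39, 49, 49
The 2 values of 33 occupy positions 2–3 → average rank (2+3)/2 = 2.5.
The 2 values of 34 occupy positions 4–5 → average rank (4+5)/2 = 4.5.
The 2 values of 49 occupy positions 7–8 → average rank (7+8)/2 = 7.5.
Method 2 values → pooled ranks: 49→7.5, 33→2.5, 39→6, 8→1, 34→4.5
Rank sum = 7.5 + 2.5 + 6 + 1 + 4.5 = 21.5

21.5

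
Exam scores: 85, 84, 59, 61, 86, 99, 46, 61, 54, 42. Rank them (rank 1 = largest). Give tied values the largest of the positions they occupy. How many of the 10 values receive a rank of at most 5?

Sorted (descending): 99, 86, 85, 84, 61, 61, 59, 54, 46, 42
The 2 values of 61 occupy positions 5–6 → each gets rank 6.
Ranks ≤ 5: {1, 2, 3, 4} → 4 values.

4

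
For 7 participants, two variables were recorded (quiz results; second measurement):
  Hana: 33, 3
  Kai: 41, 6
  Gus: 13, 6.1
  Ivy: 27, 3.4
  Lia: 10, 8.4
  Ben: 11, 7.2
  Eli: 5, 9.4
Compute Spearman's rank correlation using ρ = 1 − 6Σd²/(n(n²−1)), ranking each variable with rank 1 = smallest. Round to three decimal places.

Ranks of variable 1: 6, 7, 4, 5, 2, 3, 1
Ranks of variable 2: 1, 3, 4, 2, 6, 5, 7
d = r₁ − r₂: 5, 4, 0, 3, -4, -2, -6
d²: 25, 16, 0, 9, 16, 4, 36; Σd² = 106
ρ = 1 − 6·106/(7·48) = 1 − 636/336 = -0.893

-0.893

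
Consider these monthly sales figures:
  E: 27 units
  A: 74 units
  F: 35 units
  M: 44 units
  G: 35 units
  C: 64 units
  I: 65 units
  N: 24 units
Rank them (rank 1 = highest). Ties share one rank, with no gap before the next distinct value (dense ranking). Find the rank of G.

5

Sorted (descending): 74, 65, 64, 44, 35, 35, 27, 24
The 2 values of 35 share dense rank 5.
Remaining distinct values take the next consecutive integers.
G has value 35 units → rank 5.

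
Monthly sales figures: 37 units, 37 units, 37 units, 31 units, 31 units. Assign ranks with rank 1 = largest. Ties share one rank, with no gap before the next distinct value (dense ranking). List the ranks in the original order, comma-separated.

1, 1, 1, 2, 2

Sorted (descending): 37, 37, 37, 31, 31
The 3 values of 37 share dense rank 1.
The 2 values of 31 share dense rank 2.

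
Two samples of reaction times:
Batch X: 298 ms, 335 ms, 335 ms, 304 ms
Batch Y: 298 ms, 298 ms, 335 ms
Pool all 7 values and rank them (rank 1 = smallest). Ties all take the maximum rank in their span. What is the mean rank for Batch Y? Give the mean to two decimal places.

Sorted (ascending): 298, 298, 298, 304, 335, 335, 335
The 3 values of 298 occupy positions 1–3 → each gets rank 3.
The 3 values of 335 occupy positions 5–7 → each gets rank 7.
Batch Y values → pooled ranks: 298→3, 298→3, 335→7
Mean rank = (3 + 3 + 7) / 3 = 4.33

4.33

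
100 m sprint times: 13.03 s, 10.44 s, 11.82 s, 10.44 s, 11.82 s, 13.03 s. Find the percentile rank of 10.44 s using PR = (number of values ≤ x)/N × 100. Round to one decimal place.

33.3

N = 6.
Strictly below 10.44: 0. Equal to 10.44: 2.
PR = 2/6 × 100 = 33.3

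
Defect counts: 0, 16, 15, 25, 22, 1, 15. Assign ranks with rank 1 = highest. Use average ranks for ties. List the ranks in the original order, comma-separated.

Sorted (descending): 25, 22, 16, 15, 15, 1, 0
The 2 values of 15 occupy positions 4–5 → average rank (4+5)/2 = 4.5.

7, 3, 4.5, 1, 2, 6, 4.5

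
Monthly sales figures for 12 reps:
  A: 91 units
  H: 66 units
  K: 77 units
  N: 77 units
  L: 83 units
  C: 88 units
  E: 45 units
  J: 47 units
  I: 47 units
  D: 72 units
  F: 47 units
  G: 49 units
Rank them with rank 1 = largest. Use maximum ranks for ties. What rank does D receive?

6

Sorted (descending): 91, 88, 83, 77, 77, 72, 66, 49, 47, 47, 47, 45
The 2 values of 77 occupy positions 4–5 → each gets rank 5.
The 3 values of 47 occupy positions 9–11 → each gets rank 11.
D has value 72 units → rank 6.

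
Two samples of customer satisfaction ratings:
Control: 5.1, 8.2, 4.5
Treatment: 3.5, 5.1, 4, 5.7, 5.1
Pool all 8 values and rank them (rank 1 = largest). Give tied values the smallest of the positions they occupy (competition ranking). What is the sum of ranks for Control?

10

Sorted (descending): 8.2, 5.7, 5.1, 5.1, 5.1, 4.5, 4, 3.5
The 3 values of 5.1 occupy positions 3–5 → each gets rank 3.
Control values → pooled ranks: 5.1→3, 8.2→1, 4.5→6
Rank sum = 3 + 1 + 6 = 10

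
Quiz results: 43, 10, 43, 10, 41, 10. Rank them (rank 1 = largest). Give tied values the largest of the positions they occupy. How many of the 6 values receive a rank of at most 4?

3

Sorted (descending): 43, 43, 41, 10, 10, 10
The 2 values of 43 occupy positions 1–2 → each gets rank 2.
The 3 values of 10 occupy positions 4–6 → each gets rank 6.
Ranks ≤ 4: {2, 2, 3} → 3 values.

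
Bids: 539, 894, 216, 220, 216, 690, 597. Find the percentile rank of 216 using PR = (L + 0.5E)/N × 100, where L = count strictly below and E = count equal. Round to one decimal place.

N = 7.
Strictly below 216: 0. Equal to 216: 2.
PR = (0 + 0.5·2)/7 × 100 = 14.3

14.3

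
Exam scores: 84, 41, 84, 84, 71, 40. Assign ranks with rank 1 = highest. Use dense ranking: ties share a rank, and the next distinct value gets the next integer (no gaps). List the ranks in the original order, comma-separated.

Sorted (descending): 84, 84, 84, 71, 41, 40
The 3 values of 84 share dense rank 1.
Remaining distinct values take the next consecutive integers.

1, 3, 1, 1, 2, 4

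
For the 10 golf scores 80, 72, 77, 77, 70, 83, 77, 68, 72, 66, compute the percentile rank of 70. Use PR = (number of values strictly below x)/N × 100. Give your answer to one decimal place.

N = 10.
Strictly below 70: 2. Equal to 70: 1.
PR = 2/10 × 100 = 20.0

20.0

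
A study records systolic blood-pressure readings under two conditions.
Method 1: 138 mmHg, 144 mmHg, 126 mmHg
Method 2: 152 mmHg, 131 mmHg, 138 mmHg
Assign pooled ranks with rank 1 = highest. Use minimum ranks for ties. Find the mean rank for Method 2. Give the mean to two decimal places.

Sorted (descending): 152, 144, 138, 138, 131, 126
The 2 values of 138 occupy positions 3–4 → each gets rank 3.
Method 2 values → pooled ranks: 152→1, 131→5, 138→3
Mean rank = (1 + 5 + 3) / 3 = 3.00

3.00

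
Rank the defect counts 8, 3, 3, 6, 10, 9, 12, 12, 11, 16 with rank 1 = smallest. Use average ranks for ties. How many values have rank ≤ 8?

Sorted (ascending): 3, 3, 6, 8, 9, 10, 11, 12, 12, 16
The 2 values of 3 occupy positions 1–2 → average rank (1+2)/2 = 1.5.
The 2 values of 12 occupy positions 8–9 → average rank (8+9)/2 = 8.5.
Ranks ≤ 8: {1.5, 1.5, 3, 4, 5, 6, 7} → 7 values.

7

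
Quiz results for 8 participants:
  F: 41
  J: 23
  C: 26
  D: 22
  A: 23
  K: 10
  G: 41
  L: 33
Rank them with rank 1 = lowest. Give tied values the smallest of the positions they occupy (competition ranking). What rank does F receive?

Sorted (ascending): 10, 22, 23, 23, 26, 33, 41, 41
The 2 values of 23 occupy positions 3–4 → each gets rank 3.
The 2 values of 41 occupy positions 7–8 → each gets rank 7.
F has value 41 → rank 7.

7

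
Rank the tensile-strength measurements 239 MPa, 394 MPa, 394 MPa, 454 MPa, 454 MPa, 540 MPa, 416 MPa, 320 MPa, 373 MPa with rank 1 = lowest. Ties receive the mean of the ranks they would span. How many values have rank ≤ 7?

6

Sorted (ascending): 239, 320, 373, 394, 394, 416, 454, 454, 540
The 2 values of 394 occupy positions 4–5 → average rank (4+5)/2 = 4.5.
The 2 values of 454 occupy positions 7–8 → average rank (7+8)/2 = 7.5.
Ranks ≤ 7: {1, 2, 3, 4.5, 4.5, 6} → 6 values.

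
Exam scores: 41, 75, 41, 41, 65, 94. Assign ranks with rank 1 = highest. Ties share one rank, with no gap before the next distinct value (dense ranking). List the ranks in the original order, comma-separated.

4, 2, 4, 4, 3, 1

Sorted (descending): 94, 75, 65, 41, 41, 41
The 3 values of 41 share dense rank 4.
Remaining distinct values take the next consecutive integers.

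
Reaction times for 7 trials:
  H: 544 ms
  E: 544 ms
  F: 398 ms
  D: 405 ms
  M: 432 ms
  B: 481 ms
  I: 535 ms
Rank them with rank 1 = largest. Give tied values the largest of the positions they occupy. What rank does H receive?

Sorted (descending): 544, 544, 535, 481, 432, 405, 398
The 2 values of 544 occupy positions 1–2 → each gets rank 2.
H has value 544 ms → rank 2.

2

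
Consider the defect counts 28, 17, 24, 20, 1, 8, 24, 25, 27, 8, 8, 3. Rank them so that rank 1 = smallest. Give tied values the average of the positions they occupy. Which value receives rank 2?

Sorted (ascending): 1, 3, 8, 8, 8, 17, 20, 24, 24, 25, 27, 28
The 3 values of 8 occupy positions 3–5 → average rank 4.
The 2 values of 24 occupy positions 8–9 → average rank (8+9)/2 = 8.5.
Rank 2 → value 3.

3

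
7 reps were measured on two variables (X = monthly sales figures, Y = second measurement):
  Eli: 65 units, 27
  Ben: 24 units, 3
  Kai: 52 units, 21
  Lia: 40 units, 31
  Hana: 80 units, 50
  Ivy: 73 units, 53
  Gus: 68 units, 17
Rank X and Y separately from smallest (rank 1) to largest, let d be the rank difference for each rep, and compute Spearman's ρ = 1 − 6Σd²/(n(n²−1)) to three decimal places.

0.643

Ranks of variable 1: 4, 1, 3, 2, 7, 6, 5
Ranks of variable 2: 4, 1, 3, 5, 6, 7, 2
d = r₁ − r₂: 0, 0, 0, -3, 1, -1, 3
d²: 0, 0, 0, 9, 1, 1, 9; Σd² = 20
ρ = 1 − 6·20/(7·48) = 1 − 120/336 = 0.643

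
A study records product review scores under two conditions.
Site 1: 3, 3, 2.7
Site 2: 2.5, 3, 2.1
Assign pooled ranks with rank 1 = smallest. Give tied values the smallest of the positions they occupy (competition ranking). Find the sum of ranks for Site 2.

Sorted (ascending): 2.1, 2.5, 2.7, 3, 3, 3
The 3 values of 3 occupy positions 4–6 → each gets rank 4.
Site 2 values → pooled ranks: 2.5→2, 3→4, 2.1→1
Rank sum = 2 + 4 + 1 = 7

7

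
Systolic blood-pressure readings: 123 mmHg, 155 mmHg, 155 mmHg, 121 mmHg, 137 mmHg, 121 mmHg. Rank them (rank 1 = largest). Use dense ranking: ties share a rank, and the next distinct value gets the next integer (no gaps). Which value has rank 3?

Sorted (descending): 155, 155, 137, 123, 121, 121
The 2 values of 155 share dense rank 1.
The 2 values of 121 share dense rank 4.
Remaining distinct values take the next consecutive integers.
Rank 3 → value 123.

123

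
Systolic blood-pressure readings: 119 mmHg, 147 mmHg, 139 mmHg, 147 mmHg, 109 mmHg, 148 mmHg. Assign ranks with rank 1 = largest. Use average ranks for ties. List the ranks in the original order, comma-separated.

5, 2.5, 4, 2.5, 6, 1

Sorted (descending): 148, 147, 147, 139, 119, 109
The 2 values of 147 occupy positions 2–3 → average rank (2+3)/2 = 2.5.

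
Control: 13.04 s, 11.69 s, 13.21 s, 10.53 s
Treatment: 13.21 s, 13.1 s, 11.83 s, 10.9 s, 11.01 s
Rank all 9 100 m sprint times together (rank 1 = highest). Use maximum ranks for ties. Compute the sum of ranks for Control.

21

Sorted (descending): 13.21, 13.21, 13.1, 13.04, 11.83, 11.69, 11.01, 10.9, 10.53
The 2 values of 13.21 occupy positions 1–2 → each gets rank 2.
Control values → pooled ranks: 13.04→4, 11.69→6, 13.21→2, 10.53→9
Rank sum = 4 + 6 + 2 + 9 = 21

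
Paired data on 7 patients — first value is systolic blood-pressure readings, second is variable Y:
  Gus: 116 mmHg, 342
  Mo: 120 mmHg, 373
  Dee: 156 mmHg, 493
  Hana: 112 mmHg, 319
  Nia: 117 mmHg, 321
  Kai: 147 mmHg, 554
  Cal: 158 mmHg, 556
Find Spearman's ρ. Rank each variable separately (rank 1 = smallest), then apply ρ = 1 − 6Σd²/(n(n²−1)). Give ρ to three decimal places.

0.929

Ranks of variable 1: 2, 4, 6, 1, 3, 5, 7
Ranks of variable 2: 3, 4, 5, 1, 2, 6, 7
d = r₁ − r₂: -1, 0, 1, 0, 1, -1, 0
d²: 1, 0, 1, 0, 1, 1, 0; Σd² = 4
ρ = 1 − 6·4/(7·48) = 1 − 24/336 = 0.929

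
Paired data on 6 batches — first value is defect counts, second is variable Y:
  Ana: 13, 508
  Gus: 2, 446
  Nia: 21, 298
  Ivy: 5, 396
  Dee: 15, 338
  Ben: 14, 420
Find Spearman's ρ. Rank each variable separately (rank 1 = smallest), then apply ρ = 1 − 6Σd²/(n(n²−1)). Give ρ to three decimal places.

-0.714

Ranks of variable 1: 3, 1, 6, 2, 5, 4
Ranks of variable 2: 6, 5, 1, 3, 2, 4
d = r₁ − r₂: -3, -4, 5, -1, 3, 0
d²: 9, 16, 25, 1, 9, 0; Σd² = 60
ρ = 1 − 6·60/(6·35) = 1 − 360/210 = -0.714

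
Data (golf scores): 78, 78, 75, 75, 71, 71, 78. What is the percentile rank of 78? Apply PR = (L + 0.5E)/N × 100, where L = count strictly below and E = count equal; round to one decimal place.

78.6

N = 7.
Strictly below 78: 4. Equal to 78: 3.
PR = (4 + 0.5·3)/7 × 100 = 78.6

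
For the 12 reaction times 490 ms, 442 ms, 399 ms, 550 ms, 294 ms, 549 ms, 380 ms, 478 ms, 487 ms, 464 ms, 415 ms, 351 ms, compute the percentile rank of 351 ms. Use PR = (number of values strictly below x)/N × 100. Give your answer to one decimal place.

8.3

N = 12.
Strictly below 351: 1. Equal to 351: 1.
PR = 1/12 × 100 = 8.3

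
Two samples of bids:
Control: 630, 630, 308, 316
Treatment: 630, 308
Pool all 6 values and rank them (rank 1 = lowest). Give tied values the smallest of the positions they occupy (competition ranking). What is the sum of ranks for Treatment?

5

Sorted (ascending): 308, 308, 316, 630, 630, 630
The 2 values of 308 occupy positions 1–2 → each gets rank 1.
The 3 values of 630 occupy positions 4–6 → each gets rank 4.
Treatment values → pooled ranks: 630→4, 308→1
Rank sum = 4 + 1 = 5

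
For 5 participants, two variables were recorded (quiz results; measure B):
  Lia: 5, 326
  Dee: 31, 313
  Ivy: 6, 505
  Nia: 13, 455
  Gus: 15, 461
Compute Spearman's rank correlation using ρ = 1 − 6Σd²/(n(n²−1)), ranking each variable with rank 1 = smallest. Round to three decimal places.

-0.300

Ranks of variable 1: 1, 5, 2, 3, 4
Ranks of variable 2: 2, 1, 5, 3, 4
d = r₁ − r₂: -1, 4, -3, 0, 0
d²: 1, 16, 9, 0, 0; Σd² = 26
ρ = 1 − 6·26/(5·24) = 1 − 156/120 = -0.300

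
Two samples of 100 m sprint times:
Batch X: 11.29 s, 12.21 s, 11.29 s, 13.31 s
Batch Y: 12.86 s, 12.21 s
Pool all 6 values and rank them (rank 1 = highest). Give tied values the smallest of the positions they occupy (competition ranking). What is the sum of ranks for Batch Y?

5

Sorted (descending): 13.31, 12.86, 12.21, 12.21, 11.29, 11.29
The 2 values of 12.21 occupy positions 3–4 → each gets rank 3.
The 2 values of 11.29 occupy positions 5–6 → each gets rank 5.
Batch Y values → pooled ranks: 12.86→2, 12.21→3
Rank sum = 2 + 3 = 5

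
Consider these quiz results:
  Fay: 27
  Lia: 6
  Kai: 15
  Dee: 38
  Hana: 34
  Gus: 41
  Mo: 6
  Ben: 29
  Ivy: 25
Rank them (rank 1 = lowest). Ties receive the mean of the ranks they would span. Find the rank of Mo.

Sorted (ascending): 6, 6, 15, 25, 27, 29, 34, 38, 41
The 2 values of 6 occupy positions 1–2 → average rank (1+2)/2 = 1.5.
Mo has value 6 → rank 1.5.

1.5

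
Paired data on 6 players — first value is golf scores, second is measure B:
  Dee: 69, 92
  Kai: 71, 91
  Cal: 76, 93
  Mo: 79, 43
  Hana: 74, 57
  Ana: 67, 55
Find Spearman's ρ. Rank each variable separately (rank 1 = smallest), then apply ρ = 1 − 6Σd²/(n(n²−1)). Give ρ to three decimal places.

-0.086

Ranks of variable 1: 2, 3, 5, 6, 4, 1
Ranks of variable 2: 5, 4, 6, 1, 3, 2
d = r₁ − r₂: -3, -1, -1, 5, 1, -1
d²: 9, 1, 1, 25, 1, 1; Σd² = 38
ρ = 1 − 6·38/(6·35) = 1 − 228/210 = -0.086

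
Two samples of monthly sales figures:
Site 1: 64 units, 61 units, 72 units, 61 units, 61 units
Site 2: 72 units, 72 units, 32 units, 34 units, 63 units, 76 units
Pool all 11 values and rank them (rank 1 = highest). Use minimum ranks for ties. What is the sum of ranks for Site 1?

28

Sorted (descending): 76, 72, 72, 72, 64, 63, 61, 61, 61, 34, 32
The 3 values of 72 occupy positions 2–4 → each gets rank 2.
The 3 values of 61 occupy positions 7–9 → each gets rank 7.
Site 1 values → pooled ranks: 64→5, 61→7, 72→2, 61→7, 61→7
Rank sum = 5 + 7 + 2 + 7 + 7 = 28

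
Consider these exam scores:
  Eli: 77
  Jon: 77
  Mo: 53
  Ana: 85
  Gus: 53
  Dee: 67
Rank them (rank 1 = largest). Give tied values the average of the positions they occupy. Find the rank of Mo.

5.5

Sorted (descending): 85, 77, 77, 67, 53, 53
The 2 values of 77 occupy positions 2–3 → average rank (2+3)/2 = 2.5.
The 2 values of 53 occupy positions 5–6 → average rank (5+6)/2 = 5.5.
Mo has value 53 → rank 5.5.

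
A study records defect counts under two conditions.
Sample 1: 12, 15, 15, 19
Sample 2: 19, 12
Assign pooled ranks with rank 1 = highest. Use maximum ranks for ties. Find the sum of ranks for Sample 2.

8

Sorted (descending): 19, 19, 15, 15, 12, 12
The 2 values of 19 occupy positions 1–2 → each gets rank 2.
The 2 values of 15 occupy positions 3–4 → each gets rank 4.
The 2 values of 12 occupy positions 5–6 → each gets rank 6.
Sample 2 values → pooled ranks: 19→2, 12→6
Rank sum = 2 + 6 = 8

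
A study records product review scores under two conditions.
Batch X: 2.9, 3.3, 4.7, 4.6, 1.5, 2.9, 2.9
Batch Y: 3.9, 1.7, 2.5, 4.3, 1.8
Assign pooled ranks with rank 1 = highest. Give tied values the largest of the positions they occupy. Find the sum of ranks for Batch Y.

Sorted (descending): 4.7, 4.6, 4.3, 3.9, 3.3, 2.9, 2.9, 2.9, 2.5, 1.8, 1.7, 1.5
The 3 values of 2.9 occupy positions 6–8 → each gets rank 8.
Batch Y values → pooled ranks: 3.9→4, 1.7→11, 2.5→9, 4.3→3, 1.8→10
Rank sum = 4 + 11 + 9 + 3 + 10 = 37

37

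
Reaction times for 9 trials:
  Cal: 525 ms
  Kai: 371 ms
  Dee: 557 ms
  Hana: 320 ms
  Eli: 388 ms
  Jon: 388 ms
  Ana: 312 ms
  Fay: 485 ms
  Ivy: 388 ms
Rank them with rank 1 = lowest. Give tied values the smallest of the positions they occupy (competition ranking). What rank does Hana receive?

2

Sorted (ascending): 312, 320, 371, 388, 388, 388, 485, 525, 557
The 3 values of 388 occupy positions 4–6 → each gets rank 4.
Hana has value 320 ms → rank 2.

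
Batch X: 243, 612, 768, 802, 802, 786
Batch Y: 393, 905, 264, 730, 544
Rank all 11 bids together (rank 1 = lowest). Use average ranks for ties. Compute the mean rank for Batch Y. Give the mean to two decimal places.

5.20

Sorted (ascending): 243, 264, 393, 544, 612, 730, 768, 786, 802, 802, 905
The 2 values of 802 occupy positions 9–10 → average rank (9+10)/2 = 9.5.
Batch Y values → pooled ranks: 393→3, 905→11, 264→2, 730→6, 544→4
Mean rank = (3 + 11 + 2 + 6 + 4) / 5 = 5.20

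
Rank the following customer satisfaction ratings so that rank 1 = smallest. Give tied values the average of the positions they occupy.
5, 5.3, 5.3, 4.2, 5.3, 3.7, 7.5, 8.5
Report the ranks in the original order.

3, 5, 5, 2, 5, 1, 7, 8

Sorted (ascending): 3.7, 4.2, 5, 5.3, 5.3, 5.3, 7.5, 8.5
The 3 values of 5.3 occupy positions 4–6 → average rank 5.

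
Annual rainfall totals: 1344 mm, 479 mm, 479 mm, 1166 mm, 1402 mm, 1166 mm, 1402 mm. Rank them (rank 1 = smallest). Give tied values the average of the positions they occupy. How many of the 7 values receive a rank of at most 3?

Sorted (ascending): 479, 479, 1166, 1166, 1344, 1402, 1402
The 2 values of 479 occupy positions 1–2 → average rank (1+2)/2 = 1.5.
The 2 values of 1166 occupy positions 3–4 → average rank (3+4)/2 = 3.5.
The 2 values of 1402 occupy positions 6–7 → average rank (6+7)/2 = 6.5.
Ranks ≤ 3: {1.5, 1.5} → 2 values.

2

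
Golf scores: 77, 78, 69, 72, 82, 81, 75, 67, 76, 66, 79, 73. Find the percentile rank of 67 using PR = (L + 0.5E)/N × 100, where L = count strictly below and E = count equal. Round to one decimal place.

N = 12.
Strictly below 67: 1. Equal to 67: 1.
PR = (1 + 0.5·1)/12 × 100 = 12.5

12.5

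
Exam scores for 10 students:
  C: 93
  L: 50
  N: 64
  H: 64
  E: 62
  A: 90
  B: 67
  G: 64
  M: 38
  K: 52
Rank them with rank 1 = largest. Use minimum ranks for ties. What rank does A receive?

Sorted (descending): 93, 90, 67, 64, 64, 64, 62, 52, 50, 38
The 3 values of 64 occupy positions 4–6 → each gets rank 4.
A has value 90 → rank 2.

2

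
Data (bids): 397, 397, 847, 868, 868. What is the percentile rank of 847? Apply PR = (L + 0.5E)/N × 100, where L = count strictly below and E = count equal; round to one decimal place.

N = 5.
Strictly below 847: 2. Equal to 847: 1.
PR = (2 + 0.5·1)/5 × 100 = 50.0

50.0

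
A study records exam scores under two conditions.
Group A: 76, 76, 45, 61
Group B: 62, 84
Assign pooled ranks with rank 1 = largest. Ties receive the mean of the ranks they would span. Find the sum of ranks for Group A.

Sorted (descending): 84, 76, 76, 62, 61, 45
The 2 values of 76 occupy positions 2–3 → average rank (2+3)/2 = 2.5.
Group A values → pooled ranks: 76→2.5, 76→2.5, 45→6, 61→5
Rank sum = 2.5 + 2.5 + 6 + 5 = 16

16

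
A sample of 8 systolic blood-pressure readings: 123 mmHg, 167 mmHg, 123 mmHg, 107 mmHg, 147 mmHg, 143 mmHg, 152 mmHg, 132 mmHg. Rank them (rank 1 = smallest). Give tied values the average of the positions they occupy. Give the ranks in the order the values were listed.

Sorted (ascending): 107, 123, 123, 132, 143, 147, 152, 167
The 2 values of 123 occupy positions 2–3 → average rank (2+3)/2 = 2.5.

2.5, 8, 2.5, 1, 6, 5, 7, 4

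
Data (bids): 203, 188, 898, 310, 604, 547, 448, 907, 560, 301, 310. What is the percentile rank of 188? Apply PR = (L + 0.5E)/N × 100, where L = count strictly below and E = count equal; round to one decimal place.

4.5

N = 11.
Strictly below 188: 0. Equal to 188: 1.
PR = (0 + 0.5·1)/11 × 100 = 4.5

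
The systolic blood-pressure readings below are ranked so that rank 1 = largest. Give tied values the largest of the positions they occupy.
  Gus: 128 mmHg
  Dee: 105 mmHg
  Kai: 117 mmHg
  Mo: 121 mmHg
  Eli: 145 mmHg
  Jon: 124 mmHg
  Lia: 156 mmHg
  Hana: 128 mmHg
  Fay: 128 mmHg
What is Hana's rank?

5

Sorted (descending): 156, 145, 128, 128, 128, 124, 121, 117, 105
The 3 values of 128 occupy positions 3–5 → each gets rank 5.
Hana has value 128 mmHg → rank 5.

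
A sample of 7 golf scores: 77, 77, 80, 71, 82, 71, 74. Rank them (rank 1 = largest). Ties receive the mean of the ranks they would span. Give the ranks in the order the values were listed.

Sorted (descending): 82, 80, 77, 77, 74, 71, 71
The 2 values of 77 occupy positions 3–4 → average rank (3+4)/2 = 3.5.
The 2 values of 71 occupy positions 6–7 → average rank (6+7)/2 = 6.5.

3.5, 3.5, 2, 6.5, 1, 6.5, 5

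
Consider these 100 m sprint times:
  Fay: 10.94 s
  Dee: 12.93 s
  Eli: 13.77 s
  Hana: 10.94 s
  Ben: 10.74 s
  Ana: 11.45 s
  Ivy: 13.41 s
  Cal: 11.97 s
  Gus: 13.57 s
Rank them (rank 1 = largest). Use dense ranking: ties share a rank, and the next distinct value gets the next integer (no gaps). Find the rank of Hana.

Sorted (descending): 13.77, 13.57, 13.41, 12.93, 11.97, 11.45, 10.94, 10.94, 10.74
The 2 values of 10.94 share dense rank 7.
Remaining distinct values take the next consecutive integers.
Hana has value 10.94 s → rank 7.

7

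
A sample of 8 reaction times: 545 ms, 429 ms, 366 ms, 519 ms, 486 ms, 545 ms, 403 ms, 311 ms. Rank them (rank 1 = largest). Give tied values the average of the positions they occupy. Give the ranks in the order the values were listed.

Sorted (descending): 545, 545, 519, 486, 429, 403, 366, 311
The 2 values of 545 occupy positions 1–2 → average rank (1+2)/2 = 1.5.

1.5, 5, 7, 3, 4, 1.5, 6, 8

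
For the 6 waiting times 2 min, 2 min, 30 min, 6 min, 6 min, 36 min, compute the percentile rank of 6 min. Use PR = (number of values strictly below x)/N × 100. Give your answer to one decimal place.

33.3

N = 6.
Strictly below 6: 2. Equal to 6: 2.
PR = 2/6 × 100 = 33.3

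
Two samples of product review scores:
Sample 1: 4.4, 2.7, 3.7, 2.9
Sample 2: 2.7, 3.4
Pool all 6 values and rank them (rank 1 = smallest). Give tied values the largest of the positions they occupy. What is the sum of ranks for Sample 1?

Sorted (ascending): 2.7, 2.7, 2.9, 3.4, 3.7, 4.4
The 2 values of 2.7 occupy positions 1–2 → each gets rank 2.
Sample 1 values → pooled ranks: 4.4→6, 2.7→2, 3.7→5, 2.9→3
Rank sum = 6 + 2 + 5 + 3 = 16

16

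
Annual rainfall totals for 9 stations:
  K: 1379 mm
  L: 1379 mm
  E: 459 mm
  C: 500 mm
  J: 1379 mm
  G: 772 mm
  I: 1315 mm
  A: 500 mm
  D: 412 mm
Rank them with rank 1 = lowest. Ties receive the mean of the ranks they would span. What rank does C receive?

3.5

Sorted (ascending): 412, 459, 500, 500, 772, 1315, 1379, 1379, 1379
The 2 values of 500 occupy positions 3–4 → average rank (3+4)/2 = 3.5.
The 3 values of 1379 occupy positions 7–9 → average rank 8.
C has value 500 mm → rank 3.5.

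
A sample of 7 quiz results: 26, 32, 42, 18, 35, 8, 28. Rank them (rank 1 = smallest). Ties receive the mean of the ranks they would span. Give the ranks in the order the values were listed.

3, 5, 7, 2, 6, 1, 4

Sorted (ascending): 8, 18, 26, 28, 32, 35, 42
No ties — each value takes its position as its rank.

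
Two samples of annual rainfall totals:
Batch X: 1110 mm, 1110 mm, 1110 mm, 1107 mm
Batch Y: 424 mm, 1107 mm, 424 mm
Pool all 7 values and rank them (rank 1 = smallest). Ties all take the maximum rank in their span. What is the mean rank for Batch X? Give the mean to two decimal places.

6.25

Sorted (ascending): 424, 424, 1107, 1107, 1110, 1110, 1110
The 2 values of 424 occupy positions 1–2 → each gets rank 2.
The 2 values of 1107 occupy positions 3–4 → each gets rank 4.
The 3 values of 1110 occupy positions 5–7 → each gets rank 7.
Batch X values → pooled ranks: 1110→7, 1110→7, 1110→7, 1107→4
Mean rank = (7 + 7 + 7 + 4) / 4 = 6.25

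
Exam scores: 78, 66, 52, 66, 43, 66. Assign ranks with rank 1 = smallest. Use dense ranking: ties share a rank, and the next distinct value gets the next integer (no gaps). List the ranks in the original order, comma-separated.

4, 3, 2, 3, 1, 3

Sorted (ascending): 43, 52, 66, 66, 66, 78
The 3 values of 66 share dense rank 3.
Remaining distinct values take the next consecutive integers.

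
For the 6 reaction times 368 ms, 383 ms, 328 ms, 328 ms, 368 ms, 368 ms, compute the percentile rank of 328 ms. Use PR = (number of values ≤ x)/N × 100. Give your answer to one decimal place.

33.3

N = 6.
Strictly below 328: 0. Equal to 328: 2.
PR = 2/6 × 100 = 33.3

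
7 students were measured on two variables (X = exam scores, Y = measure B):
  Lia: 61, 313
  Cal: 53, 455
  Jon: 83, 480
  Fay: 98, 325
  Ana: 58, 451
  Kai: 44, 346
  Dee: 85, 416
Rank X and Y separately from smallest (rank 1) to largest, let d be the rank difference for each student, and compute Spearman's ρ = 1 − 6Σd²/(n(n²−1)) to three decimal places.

-0.179

Ranks of variable 1: 4, 2, 5, 7, 3, 1, 6
Ranks of variable 2: 1, 6, 7, 2, 5, 3, 4
d = r₁ − r₂: 3, -4, -2, 5, -2, -2, 2
d²: 9, 16, 4, 25, 4, 4, 4; Σd² = 66
ρ = 1 − 6·66/(7·48) = 1 − 396/336 = -0.179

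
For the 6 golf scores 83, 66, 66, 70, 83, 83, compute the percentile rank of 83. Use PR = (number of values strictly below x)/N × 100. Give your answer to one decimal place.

N = 6.
Strictly below 83: 3. Equal to 83: 3.
PR = 3/6 × 100 = 50.0

50.0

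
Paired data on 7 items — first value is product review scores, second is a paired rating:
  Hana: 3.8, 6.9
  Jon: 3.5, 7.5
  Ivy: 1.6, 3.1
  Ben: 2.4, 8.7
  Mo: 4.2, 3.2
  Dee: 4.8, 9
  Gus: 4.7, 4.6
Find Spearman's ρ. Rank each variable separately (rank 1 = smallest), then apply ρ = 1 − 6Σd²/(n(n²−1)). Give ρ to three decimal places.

0.321

Ranks of variable 1: 4, 3, 1, 2, 5, 7, 6
Ranks of variable 2: 4, 5, 1, 6, 2, 7, 3
d = r₁ − r₂: 0, -2, 0, -4, 3, 0, 3
d²: 0, 4, 0, 16, 9, 0, 9; Σd² = 38
ρ = 1 − 6·38/(7·48) = 1 − 228/336 = 0.321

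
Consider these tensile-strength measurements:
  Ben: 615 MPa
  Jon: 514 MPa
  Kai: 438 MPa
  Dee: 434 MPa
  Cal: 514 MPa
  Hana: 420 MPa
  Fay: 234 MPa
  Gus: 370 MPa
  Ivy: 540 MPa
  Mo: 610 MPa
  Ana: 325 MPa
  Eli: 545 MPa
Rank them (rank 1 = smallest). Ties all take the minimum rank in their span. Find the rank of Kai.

Sorted (ascending): 234, 325, 370, 420, 434, 438, 514, 514, 540, 545, 610, 615
The 2 values of 514 occupy positions 7–8 → each gets rank 7.
Kai has value 438 MPa → rank 6.

6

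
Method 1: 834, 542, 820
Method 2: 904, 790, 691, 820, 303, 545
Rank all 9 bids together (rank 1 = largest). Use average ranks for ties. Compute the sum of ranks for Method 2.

Sorted (descending): 904, 834, 820, 820, 790, 691, 545, 542, 303
The 2 values of 820 occupy positions 3–4 → average rank (3+4)/2 = 3.5.
Method 2 values → pooled ranks: 904→1, 790→5, 691→6, 820→3.5, 303→9, 545→7
Rank sum = 1 + 5 + 6 + 3.5 + 9 + 7 = 31.5

31.5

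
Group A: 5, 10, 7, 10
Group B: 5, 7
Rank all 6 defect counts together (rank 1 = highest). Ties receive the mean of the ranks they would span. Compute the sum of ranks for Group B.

9

Sorted (descending): 10, 10, 7, 7, 5, 5
The 2 values of 10 occupy positions 1–2 → average rank (1+2)/2 = 1.5.
The 2 values of 7 occupy positions 3–4 → average rank (3+4)/2 = 3.5.
The 2 values of 5 occupy positions 5–6 → average rank (5+6)/2 = 5.5.
Group B values → pooled ranks: 5→5.5, 7→3.5
Rank sum = 5.5 + 3.5 = 9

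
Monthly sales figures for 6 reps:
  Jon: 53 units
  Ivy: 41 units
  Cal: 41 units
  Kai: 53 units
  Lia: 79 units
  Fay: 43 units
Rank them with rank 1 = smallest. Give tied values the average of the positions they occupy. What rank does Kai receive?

Sorted (ascending): 41, 41, 43, 53, 53, 79
The 2 values of 41 occupy positions 1–2 → average rank (1+2)/2 = 1.5.
The 2 values of 53 occupy positions 4–5 → average rank (4+5)/2 = 4.5.
Kai has value 53 units → rank 4.5.

4.5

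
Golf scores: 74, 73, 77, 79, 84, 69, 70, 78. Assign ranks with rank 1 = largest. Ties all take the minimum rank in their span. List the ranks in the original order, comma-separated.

5, 6, 4, 2, 1, 8, 7, 3

Sorted (descending): 84, 79, 78, 77, 74, 73, 70, 69
No ties — each value takes its position as its rank.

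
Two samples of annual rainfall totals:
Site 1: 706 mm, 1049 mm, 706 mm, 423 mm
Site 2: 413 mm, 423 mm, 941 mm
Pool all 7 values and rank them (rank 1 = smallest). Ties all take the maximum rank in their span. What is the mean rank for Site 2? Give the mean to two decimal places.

Sorted (ascending): 413, 423, 423, 706, 706, 941, 1049
The 2 values of 423 occupy positions 2–3 → each gets rank 3.
The 2 values of 706 occupy positions 4–5 → each gets rank 5.
Site 2 values → pooled ranks: 413→1, 423→3, 941→6
Mean rank = (1 + 3 + 6) / 3 = 3.33

3.33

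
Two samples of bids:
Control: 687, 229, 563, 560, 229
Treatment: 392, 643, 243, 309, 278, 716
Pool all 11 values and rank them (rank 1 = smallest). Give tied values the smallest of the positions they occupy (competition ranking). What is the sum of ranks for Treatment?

Sorted (ascending): 229, 229, 243, 278, 309, 392, 560, 563, 643, 687, 716
The 2 values of 229 occupy positions 1–2 → each gets rank 1.
Treatment values → pooled ranks: 392→6, 643→9, 243→3, 309→5, 278→4, 716→11
Rank sum = 6 + 9 + 3 + 5 + 4 + 11 = 38

38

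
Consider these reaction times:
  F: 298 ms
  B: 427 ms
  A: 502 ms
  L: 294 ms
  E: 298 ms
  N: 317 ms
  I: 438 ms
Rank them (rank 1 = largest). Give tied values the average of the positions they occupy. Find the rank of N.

4

Sorted (descending): 502, 438, 427, 317, 298, 298, 294
The 2 values of 298 occupy positions 5–6 → average rank (5+6)/2 = 5.5.
N has value 317 ms → rank 4.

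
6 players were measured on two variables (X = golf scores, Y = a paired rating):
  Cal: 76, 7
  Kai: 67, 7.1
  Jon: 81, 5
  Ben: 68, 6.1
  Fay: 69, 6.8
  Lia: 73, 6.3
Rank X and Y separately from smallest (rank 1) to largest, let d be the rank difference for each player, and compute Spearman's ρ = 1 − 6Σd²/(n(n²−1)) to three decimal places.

-0.486

Ranks of variable 1: 5, 1, 6, 2, 3, 4
Ranks of variable 2: 5, 6, 1, 2, 4, 3
d = r₁ − r₂: 0, -5, 5, 0, -1, 1
d²: 0, 25, 25, 0, 1, 1; Σd² = 52
ρ = 1 − 6·52/(6·35) = 1 − 312/210 = -0.486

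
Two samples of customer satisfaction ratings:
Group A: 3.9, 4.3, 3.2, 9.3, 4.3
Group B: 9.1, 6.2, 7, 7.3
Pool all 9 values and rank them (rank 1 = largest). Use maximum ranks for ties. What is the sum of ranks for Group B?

Sorted (descending): 9.3, 9.1, 7.3, 7, 6.2, 4.3, 4.3, 3.9, 3.2
The 2 values of 4.3 occupy positions 6–7 → each gets rank 7.
Group B values → pooled ranks: 9.1→2, 6.2→5, 7→4, 7.3→3
Rank sum = 2 + 5 + 4 + 3 = 14

14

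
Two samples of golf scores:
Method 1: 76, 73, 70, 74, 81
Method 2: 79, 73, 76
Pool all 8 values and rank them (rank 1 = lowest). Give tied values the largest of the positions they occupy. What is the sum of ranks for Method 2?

16

Sorted (ascending): 70, 73, 73, 74, 76, 76, 79, 81
The 2 values of 73 occupy positions 2–3 → each gets rank 3.
The 2 values of 76 occupy positions 5–6 → each gets rank 6.
Method 2 values → pooled ranks: 79→7, 73→3, 76→6
Rank sum = 7 + 3 + 6 = 16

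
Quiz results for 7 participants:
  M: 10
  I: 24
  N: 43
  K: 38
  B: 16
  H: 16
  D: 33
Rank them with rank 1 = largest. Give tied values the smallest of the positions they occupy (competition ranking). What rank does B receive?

Sorted (descending): 43, 38, 33, 24, 16, 16, 10
The 2 values of 16 occupy positions 5–6 → each gets rank 5.
B has value 16 → rank 5.

5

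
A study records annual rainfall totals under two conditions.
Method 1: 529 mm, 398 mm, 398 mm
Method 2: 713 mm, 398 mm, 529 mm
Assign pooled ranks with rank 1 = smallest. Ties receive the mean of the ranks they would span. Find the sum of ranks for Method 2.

Sorted (ascending): 398, 398, 398, 529, 529, 713
The 3 values of 398 occupy positions 1–3 → average rank 2.
The 2 values of 529 occupy positions 4–5 → average rank (4+5)/2 = 4.5.
Method 2 values → pooled ranks: 713→6, 398→2, 529→4.5
Rank sum = 6 + 2 + 4.5 = 12.5

12.5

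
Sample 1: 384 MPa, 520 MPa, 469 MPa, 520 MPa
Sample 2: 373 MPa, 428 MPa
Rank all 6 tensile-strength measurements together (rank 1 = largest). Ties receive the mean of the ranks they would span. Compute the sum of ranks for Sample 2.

10

Sorted (descending): 520, 520, 469, 428, 384, 373
The 2 values of 520 occupy positions 1–2 → average rank (1+2)/2 = 1.5.
Sample 2 values → pooled ranks: 373→6, 428→4
Rank sum = 6 + 4 = 10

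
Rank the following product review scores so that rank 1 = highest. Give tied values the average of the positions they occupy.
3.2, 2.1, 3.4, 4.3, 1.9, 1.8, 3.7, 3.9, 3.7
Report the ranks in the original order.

6, 7, 5, 1, 8, 9, 3.5, 2, 3.5

Sorted (descending): 4.3, 3.9, 3.7, 3.7, 3.4, 3.2, 2.1, 1.9, 1.8
The 2 values of 3.7 occupy positions 3–4 → average rank (3+4)/2 = 3.5.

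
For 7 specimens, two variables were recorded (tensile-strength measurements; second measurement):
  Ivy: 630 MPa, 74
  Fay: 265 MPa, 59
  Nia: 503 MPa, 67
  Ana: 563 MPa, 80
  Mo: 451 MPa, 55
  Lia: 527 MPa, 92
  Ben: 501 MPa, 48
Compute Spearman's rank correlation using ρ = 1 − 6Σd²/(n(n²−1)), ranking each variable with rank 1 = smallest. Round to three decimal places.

Ranks of variable 1: 7, 1, 4, 6, 2, 5, 3
Ranks of variable 2: 5, 3, 4, 6, 2, 7, 1
d = r₁ − r₂: 2, -2, 0, 0, 0, -2, 2
d²: 4, 4, 0, 0, 0, 4, 4; Σd² = 16
ρ = 1 − 6·16/(7·48) = 1 − 96/336 = 0.714

0.714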